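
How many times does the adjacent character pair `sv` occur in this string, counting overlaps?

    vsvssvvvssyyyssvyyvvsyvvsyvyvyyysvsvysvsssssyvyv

Sliding a length-2 window over the 48 characters (47 positions):
  position 2–3: sv
  position 5–6: sv
  position 15–16: sv
  position 33–34: sv
  position 35–36: sv
  position 38–39: sv

6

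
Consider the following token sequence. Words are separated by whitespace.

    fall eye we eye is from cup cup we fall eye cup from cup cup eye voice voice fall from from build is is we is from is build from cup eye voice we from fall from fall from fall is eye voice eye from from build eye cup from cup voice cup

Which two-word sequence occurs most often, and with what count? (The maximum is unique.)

Bigram frequencies (highest first):
  from cup: 4
  eye voice: 3
  fall from: 3
  from fall: 3
  fall eye: 2
  is from: 2
  … (29 more, each ≤ 2)

"from cup", 4 times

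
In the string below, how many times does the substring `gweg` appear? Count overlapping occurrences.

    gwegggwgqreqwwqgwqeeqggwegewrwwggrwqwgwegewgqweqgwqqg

3

Sliding a length-4 window over the 53 characters (50 positions):
  position 1–4: gweg
  position 23–26: gweg
  position 38–41: gweg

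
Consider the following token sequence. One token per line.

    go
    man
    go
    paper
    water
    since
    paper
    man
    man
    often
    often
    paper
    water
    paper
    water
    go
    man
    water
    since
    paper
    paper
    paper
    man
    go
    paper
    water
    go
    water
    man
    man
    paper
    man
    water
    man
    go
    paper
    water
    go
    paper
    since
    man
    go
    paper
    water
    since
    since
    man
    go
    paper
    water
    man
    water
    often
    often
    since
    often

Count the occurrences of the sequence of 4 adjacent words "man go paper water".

Scanning the 53 overlapping 4-gram windows for "man go paper water":
  position 2–5: man go paper water
  position 23–26: man go paper water
  position 34–37: man go paper water
  position 41–44: man go paper water
  position 47–50: man go paper water

5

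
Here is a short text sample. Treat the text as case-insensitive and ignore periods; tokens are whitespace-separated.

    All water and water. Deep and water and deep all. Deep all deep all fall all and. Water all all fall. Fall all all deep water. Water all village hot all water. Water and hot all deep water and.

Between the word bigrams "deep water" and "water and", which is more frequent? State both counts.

"deep water": 2 occurrences
"water and": 4 occurrences

"water and" (4 vs 2)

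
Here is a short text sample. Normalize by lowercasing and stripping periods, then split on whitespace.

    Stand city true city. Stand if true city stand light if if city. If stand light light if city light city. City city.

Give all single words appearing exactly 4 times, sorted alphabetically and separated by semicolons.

Unigram counts meeting the condition (exactly 4 times):
  light: 4
  stand: 4

light; stand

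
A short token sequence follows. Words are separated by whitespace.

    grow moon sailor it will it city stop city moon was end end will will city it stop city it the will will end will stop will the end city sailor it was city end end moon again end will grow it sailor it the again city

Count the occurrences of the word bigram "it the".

Scanning the 46 overlapping bigram windows for "it the":
  position 20–21: it the
  position 44–45: it the

2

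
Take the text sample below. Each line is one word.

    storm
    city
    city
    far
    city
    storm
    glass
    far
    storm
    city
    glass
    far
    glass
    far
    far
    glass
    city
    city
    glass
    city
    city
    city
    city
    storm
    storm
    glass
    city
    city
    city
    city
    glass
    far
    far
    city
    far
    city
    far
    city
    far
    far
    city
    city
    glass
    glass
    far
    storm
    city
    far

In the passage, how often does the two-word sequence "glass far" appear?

5

Scanning the 47 overlapping bigram windows for "glass far":
  position 7–8: glass far
  position 11–12: glass far
  position 13–14: glass far
  position 31–32: glass far
  position 44–45: glass far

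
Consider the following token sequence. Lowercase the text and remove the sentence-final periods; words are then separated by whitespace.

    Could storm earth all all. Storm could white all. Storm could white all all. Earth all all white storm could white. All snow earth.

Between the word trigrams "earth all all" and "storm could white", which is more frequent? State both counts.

"earth all all": 2 occurrences
"storm could white": 3 occurrences

"storm could white" (3 vs 2)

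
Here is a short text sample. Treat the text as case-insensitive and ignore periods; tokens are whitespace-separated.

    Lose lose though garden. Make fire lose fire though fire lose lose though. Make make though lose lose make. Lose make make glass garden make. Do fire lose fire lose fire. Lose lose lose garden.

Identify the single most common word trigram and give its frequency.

"fire lose fire", 3 times

Trigram frequencies (highest first):
  fire lose fire: 3
  lose lose though: 2
  fire lose lose: 2
  lose fire lose: 2
  lose though garden: 1
  though garden make: 1
  … (22 more, each ≤ 1)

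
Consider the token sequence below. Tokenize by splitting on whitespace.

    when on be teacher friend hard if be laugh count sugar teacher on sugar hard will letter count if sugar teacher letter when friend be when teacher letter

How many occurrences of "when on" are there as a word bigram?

Scanning the 27 overlapping bigram windows for "when on":
  position 1–2: when on

1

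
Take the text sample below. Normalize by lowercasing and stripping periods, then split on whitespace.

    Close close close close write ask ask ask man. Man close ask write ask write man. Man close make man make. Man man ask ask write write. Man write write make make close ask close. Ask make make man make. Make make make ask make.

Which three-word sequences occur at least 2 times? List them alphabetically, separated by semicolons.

close close close; make make make; make man make; man man close

Trigram counts meeting the condition (at least 2 times):
  close close close: 2
  make make make: 2
  make man make: 2
  man man close: 2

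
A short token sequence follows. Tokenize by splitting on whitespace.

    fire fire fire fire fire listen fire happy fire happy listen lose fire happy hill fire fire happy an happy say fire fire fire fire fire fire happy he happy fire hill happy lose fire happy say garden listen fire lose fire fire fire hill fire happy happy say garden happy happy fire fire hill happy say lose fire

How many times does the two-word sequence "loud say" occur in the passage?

0

Scanning the 58 overlapping bigram windows for "loud say":
  (none found)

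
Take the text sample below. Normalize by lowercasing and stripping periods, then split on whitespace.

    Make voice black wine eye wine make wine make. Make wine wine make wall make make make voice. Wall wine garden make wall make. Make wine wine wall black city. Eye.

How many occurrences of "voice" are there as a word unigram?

2

Scanning the 31 tokens for "voice":
  position 2: voice
  position 18: voice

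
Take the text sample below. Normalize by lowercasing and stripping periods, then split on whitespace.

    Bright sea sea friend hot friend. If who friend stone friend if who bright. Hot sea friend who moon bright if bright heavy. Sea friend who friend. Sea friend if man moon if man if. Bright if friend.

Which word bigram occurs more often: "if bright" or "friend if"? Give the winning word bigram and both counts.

"if bright": 2 occurrences
"friend if": 3 occurrences

"friend if" (3 vs 2)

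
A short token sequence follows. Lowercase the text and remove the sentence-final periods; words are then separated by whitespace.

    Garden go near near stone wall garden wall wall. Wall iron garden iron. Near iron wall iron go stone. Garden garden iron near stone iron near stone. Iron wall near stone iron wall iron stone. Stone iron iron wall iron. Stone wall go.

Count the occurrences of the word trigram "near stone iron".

Scanning the 41 overlapping trigram windows for "near stone iron":
  position 23–25: near stone iron
  position 26–28: near stone iron
  position 30–32: near stone iron

3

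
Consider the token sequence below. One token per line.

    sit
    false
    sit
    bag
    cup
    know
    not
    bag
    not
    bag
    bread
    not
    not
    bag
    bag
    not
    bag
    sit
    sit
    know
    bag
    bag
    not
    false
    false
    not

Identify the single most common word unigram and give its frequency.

Unigram frequencies (highest first):
  bag: 8
  not: 7
  sit: 4
  false: 3
  know: 2
  cup: 1
  … (1 more, each ≤ 1)

"bag", 8 times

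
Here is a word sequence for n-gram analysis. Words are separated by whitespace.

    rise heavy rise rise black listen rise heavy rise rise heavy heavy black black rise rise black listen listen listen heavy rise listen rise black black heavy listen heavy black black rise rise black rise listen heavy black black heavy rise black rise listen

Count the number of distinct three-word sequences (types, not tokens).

44 tokens → 42 trigram windows in total.
Repeated trigrams (each contributes count−1 duplicates):
  heavy black black: 3
  rise rise black: 3
  black black heavy: 2
  black black rise: 2
  black rise listen: 2
  black rise rise: 2
  heavy rise rise: 2
  listen heavy black: 2
  … (3 more repeated)
13 duplicate windows → 42 − 13 = 29 distinct.

29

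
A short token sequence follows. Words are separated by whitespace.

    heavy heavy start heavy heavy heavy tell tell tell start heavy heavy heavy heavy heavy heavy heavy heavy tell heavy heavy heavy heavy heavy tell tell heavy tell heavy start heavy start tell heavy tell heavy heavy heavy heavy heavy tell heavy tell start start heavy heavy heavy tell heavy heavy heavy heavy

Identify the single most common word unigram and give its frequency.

Unigram frequencies (highest first):
  heavy: 35
  tell: 12
  start: 6

"heavy", 35 times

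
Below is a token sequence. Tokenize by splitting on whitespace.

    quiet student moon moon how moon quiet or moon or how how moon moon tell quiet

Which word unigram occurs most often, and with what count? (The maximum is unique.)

"moon", 6 times

Unigram frequencies (highest first):
  moon: 6
  quiet: 3
  how: 3
  or: 2
  student: 1
  tell: 1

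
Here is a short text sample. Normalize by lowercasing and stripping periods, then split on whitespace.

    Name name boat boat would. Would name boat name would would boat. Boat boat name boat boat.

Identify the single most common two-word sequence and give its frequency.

Bigram frequencies (highest first):
  boat boat: 4
  name boat: 3
  would would: 2
  boat name: 2
  name name: 1
  boat would: 1
  … (3 more, each ≤ 1)

"boat boat", 4 times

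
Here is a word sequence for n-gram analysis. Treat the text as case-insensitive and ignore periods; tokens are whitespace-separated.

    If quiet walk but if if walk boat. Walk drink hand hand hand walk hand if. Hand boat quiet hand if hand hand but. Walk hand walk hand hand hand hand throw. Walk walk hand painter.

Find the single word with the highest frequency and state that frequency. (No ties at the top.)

"hand", 14 times

Unigram frequencies (highest first):
  hand: 14
  walk: 8
  if: 5
  quiet: 2
  but: 2
  boat: 2
  … (3 more, each ≤ 1)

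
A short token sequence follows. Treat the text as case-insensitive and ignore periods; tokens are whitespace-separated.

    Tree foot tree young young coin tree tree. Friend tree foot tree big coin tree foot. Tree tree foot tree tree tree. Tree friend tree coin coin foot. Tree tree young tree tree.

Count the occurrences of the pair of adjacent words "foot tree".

5

Scanning the 32 overlapping bigram windows for "foot tree":
  position 2–3: foot tree
  position 11–12: foot tree
  position 16–17: foot tree
  position 19–20: foot tree
  position 28–29: foot tree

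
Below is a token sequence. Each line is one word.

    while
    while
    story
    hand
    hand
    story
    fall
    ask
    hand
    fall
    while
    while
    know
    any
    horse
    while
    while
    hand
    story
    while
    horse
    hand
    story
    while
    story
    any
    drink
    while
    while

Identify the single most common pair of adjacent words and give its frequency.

Bigram frequencies (highest first):
  while while: 4
  hand story: 3
  while story: 2
  story while: 2
  story hand: 1
  hand hand: 1
  … (15 more, each ≤ 1)

"while while", 4 times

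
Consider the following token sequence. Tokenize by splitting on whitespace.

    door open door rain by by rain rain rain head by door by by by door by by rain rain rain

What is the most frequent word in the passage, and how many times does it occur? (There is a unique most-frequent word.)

Unigram frequencies (highest first):
  by: 8
  rain: 7
  door: 4
  open: 1
  head: 1

"by", 8 times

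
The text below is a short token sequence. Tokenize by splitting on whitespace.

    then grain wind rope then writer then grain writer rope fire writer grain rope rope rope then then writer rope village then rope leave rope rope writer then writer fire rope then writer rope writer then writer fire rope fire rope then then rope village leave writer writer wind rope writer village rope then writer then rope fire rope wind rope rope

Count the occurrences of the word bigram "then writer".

Scanning the 61 overlapping bigram windows for "then writer":
  position 5–6: then writer
  position 18–19: then writer
  position 28–29: then writer
  position 32–33: then writer
  position 36–37: then writer
  position 54–55: then writer

6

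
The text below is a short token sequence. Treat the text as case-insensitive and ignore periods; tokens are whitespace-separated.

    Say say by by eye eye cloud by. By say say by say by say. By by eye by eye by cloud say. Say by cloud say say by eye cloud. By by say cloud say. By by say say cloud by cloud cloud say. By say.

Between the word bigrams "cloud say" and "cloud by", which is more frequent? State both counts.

"cloud say" (4 vs 3)

"cloud say": 4 occurrences
"cloud by": 3 occurrences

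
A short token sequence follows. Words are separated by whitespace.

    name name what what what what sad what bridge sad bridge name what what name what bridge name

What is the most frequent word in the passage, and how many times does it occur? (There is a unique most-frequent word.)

"what", 8 times

Unigram frequencies (highest first):
  what: 8
  name: 5
  bridge: 3
  sad: 2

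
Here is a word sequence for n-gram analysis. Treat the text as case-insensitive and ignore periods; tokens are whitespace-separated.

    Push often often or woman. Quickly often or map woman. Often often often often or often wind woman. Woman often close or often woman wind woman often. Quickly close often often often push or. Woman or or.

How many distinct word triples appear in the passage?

32

37 tokens → 35 trigram windows in total.
Repeated trigrams (each contributes count−1 duplicates):
  often often often: 3
  often often or: 2
3 duplicate windows → 35 − 3 = 32 distinct.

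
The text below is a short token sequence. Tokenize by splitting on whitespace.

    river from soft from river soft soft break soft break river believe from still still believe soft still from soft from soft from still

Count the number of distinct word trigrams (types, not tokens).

24 tokens → 22 trigram windows in total.
Repeated trigrams (each contributes count−1 duplicates):
  from soft from: 3
2 duplicate windows → 22 − 2 = 20 distinct.

20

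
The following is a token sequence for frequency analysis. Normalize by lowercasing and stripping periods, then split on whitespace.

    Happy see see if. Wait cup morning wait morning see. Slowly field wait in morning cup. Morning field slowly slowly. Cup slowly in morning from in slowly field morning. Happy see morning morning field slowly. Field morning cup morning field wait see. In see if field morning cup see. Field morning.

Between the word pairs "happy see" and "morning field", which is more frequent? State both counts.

"happy see": 2 occurrences
"morning field": 3 occurrences

"morning field" (3 vs 2)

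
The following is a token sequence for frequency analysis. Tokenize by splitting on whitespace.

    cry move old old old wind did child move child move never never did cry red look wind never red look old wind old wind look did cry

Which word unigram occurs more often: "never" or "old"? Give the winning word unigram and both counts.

"old" (5 vs 3)

"never": 3 occurrences
"old": 5 occurrences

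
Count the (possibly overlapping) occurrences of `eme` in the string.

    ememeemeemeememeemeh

7

Sliding a length-3 window over the 20 characters (18 positions):
  position 1–3: eme
  position 3–5: eme
  position 6–8: eme
  position 9–11: eme
  position 12–14: eme
  position 14–16: eme
  position 17–19: eme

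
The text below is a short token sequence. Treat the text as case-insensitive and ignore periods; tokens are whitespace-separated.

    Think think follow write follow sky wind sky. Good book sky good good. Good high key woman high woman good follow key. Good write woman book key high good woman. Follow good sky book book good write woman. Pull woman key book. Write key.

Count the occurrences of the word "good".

9

Scanning the 44 tokens for "good":
  position 9: good
  position 12: good
  position 13: good
  position 14: good
  position 20: good
  position 23: good
  position 29: good
  position 32: good
  position 36: good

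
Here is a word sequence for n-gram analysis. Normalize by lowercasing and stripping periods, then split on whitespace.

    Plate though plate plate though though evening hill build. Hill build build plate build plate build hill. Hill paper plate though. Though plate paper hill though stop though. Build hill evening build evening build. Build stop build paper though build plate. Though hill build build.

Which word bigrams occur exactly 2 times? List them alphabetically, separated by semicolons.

Bigram counts meeting the condition (exactly 2 times):
  evening build: 2
  plate build: 2
  though build: 2
  though plate: 2
  though though: 2

evening build; plate build; though build; though plate; though though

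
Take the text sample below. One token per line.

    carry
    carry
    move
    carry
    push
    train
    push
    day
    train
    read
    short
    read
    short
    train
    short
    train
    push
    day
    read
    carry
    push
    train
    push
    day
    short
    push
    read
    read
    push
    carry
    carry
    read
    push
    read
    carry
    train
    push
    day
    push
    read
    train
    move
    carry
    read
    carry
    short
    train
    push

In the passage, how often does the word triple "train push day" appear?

Scanning the 46 overlapping trigram windows for "train push day":
  position 6–8: train push day
  position 16–18: train push day
  position 22–24: train push day
  position 36–38: train push day

4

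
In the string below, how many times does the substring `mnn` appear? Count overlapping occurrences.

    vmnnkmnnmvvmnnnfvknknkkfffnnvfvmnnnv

4

Sliding a length-3 window over the 36 characters (34 positions):
  position 2–4: mnn
  position 6–8: mnn
  position 12–14: mnn
  position 32–34: mnn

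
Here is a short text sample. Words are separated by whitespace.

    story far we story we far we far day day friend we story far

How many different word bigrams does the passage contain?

9

14 tokens → 13 bigram windows in total.
Repeated bigrams (each contributes count−1 duplicates):
  far we: 2
  story far: 2
  we far: 2
  we story: 2
4 duplicate windows → 13 − 4 = 9 distinct.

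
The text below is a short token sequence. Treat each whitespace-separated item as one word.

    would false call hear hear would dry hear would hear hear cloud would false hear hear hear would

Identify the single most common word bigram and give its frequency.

Bigram frequencies (highest first):
  hear hear: 4
  hear would: 3
  would false: 2
  false call: 1
  call hear: 1
  would dry: 1
  … (5 more, each ≤ 1)

"hear hear", 4 times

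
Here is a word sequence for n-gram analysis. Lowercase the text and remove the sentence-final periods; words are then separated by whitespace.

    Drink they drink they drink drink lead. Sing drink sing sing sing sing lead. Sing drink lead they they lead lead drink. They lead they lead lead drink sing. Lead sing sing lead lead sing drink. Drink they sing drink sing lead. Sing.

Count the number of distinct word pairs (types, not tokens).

43 tokens → 42 bigram windows in total.
Repeated bigrams (each contributes count−1 duplicates):
  lead sing: 5
  drink they: 4
  sing drink: 4
  sing lead: 4
  sing sing: 4
  drink sing: 3
  lead lead: 3
  they lead: 3
  … (5 more repeated)
27 duplicate windows → 42 − 27 = 15 distinct.

15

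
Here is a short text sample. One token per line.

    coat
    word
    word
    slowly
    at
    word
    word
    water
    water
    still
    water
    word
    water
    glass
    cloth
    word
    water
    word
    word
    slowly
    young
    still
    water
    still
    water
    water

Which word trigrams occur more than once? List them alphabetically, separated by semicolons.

Trigram counts meeting the condition (more than once):
  water still water: 2
  word word slowly: 2

water still water; word word slowly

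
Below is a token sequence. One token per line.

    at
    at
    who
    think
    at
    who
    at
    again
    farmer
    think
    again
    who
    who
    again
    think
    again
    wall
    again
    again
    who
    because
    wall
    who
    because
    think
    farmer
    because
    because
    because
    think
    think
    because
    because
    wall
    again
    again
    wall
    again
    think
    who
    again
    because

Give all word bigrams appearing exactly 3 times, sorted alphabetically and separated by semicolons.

Bigram counts meeting the condition (exactly 3 times):
  because because: 3
  wall again: 3

because because; wall again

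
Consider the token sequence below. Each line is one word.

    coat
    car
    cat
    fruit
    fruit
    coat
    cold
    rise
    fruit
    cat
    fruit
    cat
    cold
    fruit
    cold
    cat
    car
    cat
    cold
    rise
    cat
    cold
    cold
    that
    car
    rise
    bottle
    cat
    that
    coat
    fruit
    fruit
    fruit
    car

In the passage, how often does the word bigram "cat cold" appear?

Scanning the 33 overlapping bigram windows for "cat cold":
  position 12–13: cat cold
  position 18–19: cat cold
  position 21–22: cat cold

3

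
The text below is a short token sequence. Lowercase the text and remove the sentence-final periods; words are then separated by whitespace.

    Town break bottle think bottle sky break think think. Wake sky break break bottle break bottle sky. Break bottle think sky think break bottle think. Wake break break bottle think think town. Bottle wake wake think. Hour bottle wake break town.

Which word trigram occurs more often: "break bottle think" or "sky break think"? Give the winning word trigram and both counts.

"break bottle think" (4 vs 1)

"break bottle think": 4 occurrences
"sky break think": 1 occurrence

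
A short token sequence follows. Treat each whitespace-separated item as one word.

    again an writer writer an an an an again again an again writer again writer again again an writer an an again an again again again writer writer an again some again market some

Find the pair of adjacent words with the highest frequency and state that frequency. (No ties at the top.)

Bigram frequencies (highest first):
  an again: 5
  again an: 4
  an an: 4
  again again: 4
  writer an: 3
  again writer: 3
  … (7 more, each ≤ 2)

"an again", 5 times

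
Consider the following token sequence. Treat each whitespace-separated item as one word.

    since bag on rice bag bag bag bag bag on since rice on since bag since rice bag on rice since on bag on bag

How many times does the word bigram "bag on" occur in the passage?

Scanning the 24 overlapping bigram windows for "bag on":
  position 2–3: bag on
  position 9–10: bag on
  position 18–19: bag on
  position 23–24: bag on

4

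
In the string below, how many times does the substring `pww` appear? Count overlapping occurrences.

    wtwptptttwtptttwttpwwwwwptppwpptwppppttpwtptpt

1

Sliding a length-3 window over the 46 characters (44 positions):
  position 19–21: pww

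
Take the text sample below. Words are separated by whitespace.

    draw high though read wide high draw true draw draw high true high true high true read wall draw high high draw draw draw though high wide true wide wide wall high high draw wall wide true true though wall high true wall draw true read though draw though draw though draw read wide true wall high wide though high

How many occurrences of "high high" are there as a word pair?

2

Scanning the 59 overlapping bigram windows for "high high":
  position 20–21: high high
  position 32–33: high high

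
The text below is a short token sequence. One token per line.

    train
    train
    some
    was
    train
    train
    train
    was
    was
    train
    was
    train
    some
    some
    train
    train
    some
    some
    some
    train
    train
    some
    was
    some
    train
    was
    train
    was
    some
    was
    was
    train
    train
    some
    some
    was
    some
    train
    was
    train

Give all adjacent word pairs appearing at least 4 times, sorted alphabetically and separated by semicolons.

some some; some train; some was; train some; train train; train was; was train

Bigram counts meeting the condition (at least 4 times):
  some some: 4
  some train: 4
  some was: 4
  train some: 5
  train train: 6
  train was: 5
  was train: 6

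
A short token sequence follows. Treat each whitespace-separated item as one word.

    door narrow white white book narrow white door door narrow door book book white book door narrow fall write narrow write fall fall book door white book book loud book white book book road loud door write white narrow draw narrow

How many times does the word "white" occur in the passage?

7

Scanning the 41 tokens for "white":
  position 3: white
  position 4: white
  position 7: white
  position 14: white
  position 26: white
  position 31: white
  position 38: white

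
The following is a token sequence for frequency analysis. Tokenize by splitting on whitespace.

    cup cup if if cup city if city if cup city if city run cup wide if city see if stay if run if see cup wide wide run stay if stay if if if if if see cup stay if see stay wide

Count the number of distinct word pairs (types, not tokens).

25

44 tokens → 43 bigram windows in total.
Repeated bigrams (each contributes count−1 duplicates):
  if if: 5
  stay if: 4
  city if: 3
  if city: 3
  if see: 3
  cup city: 2
  cup wide: 2
  if cup: 2
  … (2 more repeated)
18 duplicate windows → 43 − 18 = 25 distinct.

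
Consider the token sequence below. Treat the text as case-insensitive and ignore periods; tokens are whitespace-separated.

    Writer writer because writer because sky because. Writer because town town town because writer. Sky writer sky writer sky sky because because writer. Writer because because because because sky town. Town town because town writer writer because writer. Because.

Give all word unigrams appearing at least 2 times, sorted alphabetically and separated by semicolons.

Unigram counts meeting the condition (at least 2 times):
  because: 14
  sky: 6
  town: 7
  writer: 12

because; sky; town; writer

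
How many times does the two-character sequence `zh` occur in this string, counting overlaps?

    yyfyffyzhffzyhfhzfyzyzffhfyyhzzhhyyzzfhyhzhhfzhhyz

4

Sliding a length-2 window over the 50 characters (49 positions):
  position 8–9: zh
  position 31–32: zh
  position 42–43: zh
  position 46–47: zh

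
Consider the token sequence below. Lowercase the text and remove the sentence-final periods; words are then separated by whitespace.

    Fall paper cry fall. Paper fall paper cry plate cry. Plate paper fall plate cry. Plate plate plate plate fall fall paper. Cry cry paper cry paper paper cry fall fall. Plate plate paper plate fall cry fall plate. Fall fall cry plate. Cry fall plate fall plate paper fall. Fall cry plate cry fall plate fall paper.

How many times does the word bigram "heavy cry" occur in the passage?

Scanning the 57 overlapping bigram windows for "heavy cry":
  (none found)

0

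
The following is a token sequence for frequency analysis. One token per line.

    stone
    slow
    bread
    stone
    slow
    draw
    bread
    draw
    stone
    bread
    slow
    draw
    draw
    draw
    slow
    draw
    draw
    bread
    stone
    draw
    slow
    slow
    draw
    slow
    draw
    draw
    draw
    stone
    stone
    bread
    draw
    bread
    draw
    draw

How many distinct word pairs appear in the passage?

14

34 tokens → 33 bigram windows in total.
Repeated bigrams (each contributes count−1 duplicates):
  draw draw: 6
  slow draw: 5
  bread draw: 3
  draw bread: 3
  draw slow: 3
  bread stone: 2
  draw stone: 2
  stone bread: 2
  … (1 more repeated)
19 duplicate windows → 33 − 19 = 14 distinct.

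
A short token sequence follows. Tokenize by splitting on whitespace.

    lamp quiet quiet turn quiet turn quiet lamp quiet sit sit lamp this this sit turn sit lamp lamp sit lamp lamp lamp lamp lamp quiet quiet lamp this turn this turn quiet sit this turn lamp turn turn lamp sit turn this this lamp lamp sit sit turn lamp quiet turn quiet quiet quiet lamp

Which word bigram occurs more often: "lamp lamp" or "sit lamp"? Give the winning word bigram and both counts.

"lamp lamp" (6 vs 3)

"lamp lamp": 6 occurrences
"sit lamp": 3 occurrences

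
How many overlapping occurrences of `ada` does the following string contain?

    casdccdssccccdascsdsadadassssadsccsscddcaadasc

3

Sliding a length-3 window over the 46 characters (44 positions):
  position 21–23: ada
  position 23–25: ada
  position 42–44: ada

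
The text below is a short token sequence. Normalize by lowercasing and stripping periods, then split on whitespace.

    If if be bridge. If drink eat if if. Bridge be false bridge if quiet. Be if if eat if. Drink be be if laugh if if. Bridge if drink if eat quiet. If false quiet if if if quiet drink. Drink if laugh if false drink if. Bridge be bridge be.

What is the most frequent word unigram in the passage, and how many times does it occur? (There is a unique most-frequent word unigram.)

"if", 21 times

Unigram frequencies (highest first):
  if: 21
  be: 7
  bridge: 6
  drink: 6
  quiet: 4
  eat: 3
  … (2 more, each ≤ 3)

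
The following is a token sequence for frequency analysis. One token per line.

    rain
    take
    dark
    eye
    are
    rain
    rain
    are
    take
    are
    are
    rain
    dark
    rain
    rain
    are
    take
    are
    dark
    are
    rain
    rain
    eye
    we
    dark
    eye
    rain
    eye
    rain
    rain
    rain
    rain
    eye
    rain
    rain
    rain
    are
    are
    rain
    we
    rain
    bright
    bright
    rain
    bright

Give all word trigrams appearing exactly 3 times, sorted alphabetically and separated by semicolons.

rain rain are; rain rain rain

Trigram counts meeting the condition (exactly 3 times):
  rain rain are: 3
  rain rain rain: 3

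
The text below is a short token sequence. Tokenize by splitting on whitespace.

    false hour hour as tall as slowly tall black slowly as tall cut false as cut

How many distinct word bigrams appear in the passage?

14

16 tokens → 15 bigram windows in total.
Repeated bigrams (each contributes count−1 duplicates):
  as tall: 2
1 duplicate windows → 15 − 1 = 14 distinct.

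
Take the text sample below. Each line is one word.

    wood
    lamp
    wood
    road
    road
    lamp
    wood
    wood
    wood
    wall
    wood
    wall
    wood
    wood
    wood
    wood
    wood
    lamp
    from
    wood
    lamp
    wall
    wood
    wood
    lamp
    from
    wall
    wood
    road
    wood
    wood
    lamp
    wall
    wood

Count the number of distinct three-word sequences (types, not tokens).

34 tokens → 32 trigram windows in total.
Repeated trigrams (each contributes count−1 duplicates):
  wood wood wood: 4
  wood wood lamp: 3
  lamp wall wood: 2
  wall wood wood: 2
  wood lamp from: 2
  wood lamp wall: 2
  wood wall wood: 2
10 duplicate windows → 32 − 10 = 22 distinct.

22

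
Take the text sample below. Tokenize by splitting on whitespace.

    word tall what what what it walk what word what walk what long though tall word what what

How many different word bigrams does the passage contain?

18 tokens → 17 bigram windows in total.
Repeated bigrams (each contributes count−1 duplicates):
  what what: 3
  walk what: 2
  word what: 2
4 duplicate windows → 17 − 4 = 13 distinct.

13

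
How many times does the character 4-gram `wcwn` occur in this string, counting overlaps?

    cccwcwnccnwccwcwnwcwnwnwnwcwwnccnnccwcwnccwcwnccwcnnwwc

Sliding a length-4 window over the 55 characters (52 positions):
  position 4–7: wcwn
  position 14–17: wcwn
  position 18–21: wcwn
  position 37–40: wcwn
  position 43–46: wcwn

5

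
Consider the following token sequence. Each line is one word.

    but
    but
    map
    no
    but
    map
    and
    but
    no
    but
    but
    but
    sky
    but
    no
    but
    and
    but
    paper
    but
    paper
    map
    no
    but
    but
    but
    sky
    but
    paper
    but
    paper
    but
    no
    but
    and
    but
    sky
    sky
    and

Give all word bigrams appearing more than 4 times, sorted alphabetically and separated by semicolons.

Bigram counts meeting the condition (more than 4 times):
  but but: 5
  no but: 5

but but; no but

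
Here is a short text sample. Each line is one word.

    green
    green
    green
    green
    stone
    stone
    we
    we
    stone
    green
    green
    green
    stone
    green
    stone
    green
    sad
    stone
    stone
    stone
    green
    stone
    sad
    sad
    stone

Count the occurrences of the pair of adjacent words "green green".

5

Scanning the 24 overlapping bigram windows for "green green":
  position 1–2: green green
  position 2–3: green green
  position 3–4: green green
  position 10–11: green green
  position 11–12: green green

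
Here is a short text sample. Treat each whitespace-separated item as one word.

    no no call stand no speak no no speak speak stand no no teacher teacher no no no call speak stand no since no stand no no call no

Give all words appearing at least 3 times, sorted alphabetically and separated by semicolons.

call; no; speak; stand

Unigram counts meeting the condition (at least 3 times):
  call: 3
  no: 15
  speak: 4
  stand: 4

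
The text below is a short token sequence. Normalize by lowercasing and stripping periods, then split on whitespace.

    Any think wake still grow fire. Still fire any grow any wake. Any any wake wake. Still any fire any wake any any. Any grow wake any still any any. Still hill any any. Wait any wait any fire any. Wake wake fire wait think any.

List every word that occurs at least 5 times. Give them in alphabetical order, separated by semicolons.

any; fire; still; wake

Unigram counts meeting the condition (at least 5 times):
  any: 19
  fire: 5
  still: 5
  wake: 8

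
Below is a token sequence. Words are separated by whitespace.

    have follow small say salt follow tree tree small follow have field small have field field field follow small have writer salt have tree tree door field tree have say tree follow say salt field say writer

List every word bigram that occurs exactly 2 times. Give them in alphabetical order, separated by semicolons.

field field; follow small; have field; say salt; small have; tree tree

Bigram counts meeting the condition (exactly 2 times):
  field field: 2
  follow small: 2
  have field: 2
  say salt: 2
  small have: 2
  tree tree: 2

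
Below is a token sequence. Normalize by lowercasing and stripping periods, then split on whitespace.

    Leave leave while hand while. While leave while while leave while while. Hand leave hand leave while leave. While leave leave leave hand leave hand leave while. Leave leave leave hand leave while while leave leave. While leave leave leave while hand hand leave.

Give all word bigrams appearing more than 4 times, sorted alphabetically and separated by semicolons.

Bigram counts meeting the condition (more than 4 times):
  hand leave: 6
  leave leave: 8
  leave while: 9
  while leave: 7

hand leave; leave leave; leave while; while leave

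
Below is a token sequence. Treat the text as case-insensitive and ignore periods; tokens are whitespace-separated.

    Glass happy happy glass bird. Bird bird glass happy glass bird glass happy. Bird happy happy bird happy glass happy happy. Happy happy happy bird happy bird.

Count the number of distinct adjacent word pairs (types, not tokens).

27 tokens → 26 bigram windows in total.
Repeated bigrams (each contributes count−1 duplicates):
  happy happy: 6
  glass happy: 4
  happy bird: 4
  bird happy: 3
  happy glass: 3
  bird bird: 2
  bird glass: 2
  glass bird: 2
18 duplicate windows → 26 − 18 = 8 distinct.

8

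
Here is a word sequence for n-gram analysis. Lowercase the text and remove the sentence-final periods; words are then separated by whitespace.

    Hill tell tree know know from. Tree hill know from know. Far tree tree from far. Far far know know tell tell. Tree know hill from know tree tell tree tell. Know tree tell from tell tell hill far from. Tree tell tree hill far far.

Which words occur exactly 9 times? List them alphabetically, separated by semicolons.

know; tell

Unigram counts meeting the condition (exactly 9 times):
  know: 9
  tell: 9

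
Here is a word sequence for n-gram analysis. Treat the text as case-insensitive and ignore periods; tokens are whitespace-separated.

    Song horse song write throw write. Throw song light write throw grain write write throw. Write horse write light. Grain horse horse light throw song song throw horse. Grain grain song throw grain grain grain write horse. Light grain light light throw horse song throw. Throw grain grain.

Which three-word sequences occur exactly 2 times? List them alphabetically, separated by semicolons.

throw grain grain; write throw write

Trigram counts meeting the condition (exactly 2 times):
  throw grain grain: 2
  write throw write: 2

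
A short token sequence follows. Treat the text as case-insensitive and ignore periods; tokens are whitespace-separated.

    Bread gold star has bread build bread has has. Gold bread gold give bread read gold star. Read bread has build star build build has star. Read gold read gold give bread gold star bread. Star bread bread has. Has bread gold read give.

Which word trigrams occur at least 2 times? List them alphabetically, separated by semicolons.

Trigram counts meeting the condition (at least 2 times):
  bread gold star: 2
  bread has has: 2
  gold give bread: 2

bread gold star; bread has has; gold give bread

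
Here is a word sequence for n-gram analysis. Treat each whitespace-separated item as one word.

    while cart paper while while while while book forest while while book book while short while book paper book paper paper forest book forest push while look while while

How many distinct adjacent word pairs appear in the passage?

29 tokens → 28 bigram windows in total.
Repeated bigrams (each contributes count−1 duplicates):
  while while: 5
  while book: 3
  book forest: 2
  book paper: 2
8 duplicate windows → 28 − 8 = 20 distinct.

20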